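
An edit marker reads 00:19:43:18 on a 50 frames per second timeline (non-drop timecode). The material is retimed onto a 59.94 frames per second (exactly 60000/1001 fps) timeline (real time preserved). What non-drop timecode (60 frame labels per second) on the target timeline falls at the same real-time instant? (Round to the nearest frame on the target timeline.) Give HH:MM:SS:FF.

00:19:42:11

Source frame index: (0×3600 + 19×60 + 43) × 50 + 18 = 59168.
Real time: 59168 / (50) = 29584/25 s.
Target frame: (29584/25) × (60000/1001) = 71001600/1001 ≈ 70930.669 → 70931.
At 60 labels/s: frame 70931 → 00:19:42:11.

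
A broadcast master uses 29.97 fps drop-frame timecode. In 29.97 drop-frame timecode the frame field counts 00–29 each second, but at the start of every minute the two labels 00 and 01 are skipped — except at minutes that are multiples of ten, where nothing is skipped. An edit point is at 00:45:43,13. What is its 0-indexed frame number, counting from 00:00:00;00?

Complete 10-minute blocks: 4, each 17982 frames → 71928.
Remaining 5 whole minutes in the current block: 1800 + 4 × 1798 = 8992 frames.
Within the current minute: 43 × 30 + 13 − 2 = 1301 (labels ;00/;01 skipped at this minute). Total = 71928 + 8992 + 1301 = 82221.

82221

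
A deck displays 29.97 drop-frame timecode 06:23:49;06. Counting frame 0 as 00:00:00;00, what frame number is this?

As if non-drop at 30 labels/s: (6 × 3600 + 23 × 60 + 49) × 30 + 6 = 690876.
Minute boundaries passed: 383; those not divisible by 10: 383 − 38 = 345; dropped labels = 2 × 345 = 690.
Actual frame index = 690876 − 690 = 690186.

690186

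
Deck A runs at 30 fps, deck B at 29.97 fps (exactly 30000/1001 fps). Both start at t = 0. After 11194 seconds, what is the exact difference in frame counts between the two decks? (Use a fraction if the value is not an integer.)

A emits 30 × 11194 = 335820 frames; B emits 30000/1001 × 11194 = 335820000/1001.
Difference = 335820/1001 frames (≈ 335.4845); B is behind A.

335820/1001 frames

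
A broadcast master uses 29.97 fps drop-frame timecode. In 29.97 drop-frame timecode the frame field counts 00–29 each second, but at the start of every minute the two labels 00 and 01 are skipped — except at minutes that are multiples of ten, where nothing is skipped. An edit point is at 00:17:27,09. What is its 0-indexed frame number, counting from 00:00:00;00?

Complete 10-minute blocks: 1, each 17982 frames → 17982.
Remaining 7 whole minutes in the current block: 1800 + 6 × 1798 = 12588 frames.
Within the current minute: 27 × 30 + 9 − 2 = 817 (labels ;00/;01 skipped at this minute). Total = 17982 + 12588 + 817 = 31387.

31387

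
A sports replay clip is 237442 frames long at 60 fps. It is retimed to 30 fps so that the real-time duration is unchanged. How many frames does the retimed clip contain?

Target frames = source frames × (target rate / source rate) = 237442 × (30)/(60) = 237442 × 1/2 = 118721.

118721 frames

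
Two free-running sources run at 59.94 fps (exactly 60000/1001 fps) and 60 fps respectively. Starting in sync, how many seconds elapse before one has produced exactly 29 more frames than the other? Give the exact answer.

29029/60 seconds

The gap grows by |60 − 60000/1001| = 60/1001 frames per second.
Time for a 29-frame gap: 29 ÷ (60/1001) = 29029/60 s.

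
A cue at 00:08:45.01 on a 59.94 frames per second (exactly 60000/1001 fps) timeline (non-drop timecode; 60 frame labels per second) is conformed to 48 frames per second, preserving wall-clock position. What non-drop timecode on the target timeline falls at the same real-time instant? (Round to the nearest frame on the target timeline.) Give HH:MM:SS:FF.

Source frame index: (0×3600 + 8×60 + 45) × 60 + 1 = 31501.
Real time: 31501 / (60000/1001) = 31532501/60000 s.
Target frame: (31532501/60000) × (48) = 31532501/1250 ≈ 25226.001 → 25226.
At 48 labels/s: frame 25226 → 00:08:45:26.

00:08:45:26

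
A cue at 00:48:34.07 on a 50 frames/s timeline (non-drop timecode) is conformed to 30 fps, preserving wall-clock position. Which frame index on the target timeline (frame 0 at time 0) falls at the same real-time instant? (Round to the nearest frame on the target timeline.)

Source frame index: (0×3600 + 48×60 + 34) × 50 + 7 = 145707.
Real time: 145707 / (50) = 145707/50 s.
Target frame: (145707/50) × (30) = 437121/5 ≈ 87424.200 → 87424.

frame 87424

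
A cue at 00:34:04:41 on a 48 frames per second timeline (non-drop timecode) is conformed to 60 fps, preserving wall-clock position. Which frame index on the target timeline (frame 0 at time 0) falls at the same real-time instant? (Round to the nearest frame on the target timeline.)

Source frame index: (0×3600 + 34×60 + 4) × 48 + 41 = 98153.
Real time: 98153 / (48) = 98153/48 s.
Target frame: (98153/48) × (60) = 490765/4 ≈ 122691.250 → 122691.

frame 122691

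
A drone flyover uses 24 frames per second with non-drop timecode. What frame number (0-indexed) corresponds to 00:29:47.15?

42903

Total seconds to the label: (0 × 3600 + 29 × 60 + 47) = 1787.
Frame index = 1787 × 24 + 15 = 42903.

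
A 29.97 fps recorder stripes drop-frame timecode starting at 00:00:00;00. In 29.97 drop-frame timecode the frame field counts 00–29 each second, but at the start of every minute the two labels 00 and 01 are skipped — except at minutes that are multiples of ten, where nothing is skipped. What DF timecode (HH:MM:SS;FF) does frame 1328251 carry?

12:18:39;11

Ten DF minutes hold 17982 frames, so frame 1328251 lies in block 73 (frames 1312686–1330667) with 15565 frames into that block.
The block's first minute is 1800 frames and the rest 1798 each; 15565 frames reaches minute 8, so 73 × 18 + 8 × 2 = 1330 labels have been skipped so far.
Adding those back, label number 1328251 + 1330 = 1329581 at 30 labels/s is 44319 s + 11 f = 12 h 18 min 39 s frame 11, i.e. 12:18:39;11.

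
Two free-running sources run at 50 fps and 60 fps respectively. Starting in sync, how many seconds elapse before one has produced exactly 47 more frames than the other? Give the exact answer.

4.7 seconds

The gap grows by |60 − 50| = 10 frames per second.
Time for a 47-frame gap: 47 ÷ (10) = 4.7 s.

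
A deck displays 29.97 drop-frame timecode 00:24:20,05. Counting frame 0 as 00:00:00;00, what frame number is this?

Complete 10-minute blocks: 2, each 17982 frames → 35964.
Remaining 4 whole minutes in the current block: 1800 + 3 × 1798 = 7194 frames.
Within the current minute: 20 × 30 + 5 − 2 = 603 (labels ;00/;01 skipped at this minute). Total = 35964 + 7194 + 603 = 43761.

43761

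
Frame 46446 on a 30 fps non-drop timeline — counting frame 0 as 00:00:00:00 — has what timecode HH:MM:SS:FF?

00:25:48:06

46446 ÷ 30 = 1548 full seconds, remainder 6 frames.
1548 s = 0 h 25 min 48 s.
Timecode: 00:25:48:06.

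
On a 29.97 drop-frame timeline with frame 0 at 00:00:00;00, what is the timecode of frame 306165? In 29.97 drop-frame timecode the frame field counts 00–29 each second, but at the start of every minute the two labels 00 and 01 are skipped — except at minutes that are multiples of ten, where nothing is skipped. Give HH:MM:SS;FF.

02:50:15;21

Ten DF minutes hold 17982 frames, so frame 306165 lies in block 17 (frames 305694–323675) with 471 frames into that block.
The block's first minute is 1800 frames and the rest 1798 each; 471 frames reaches minute 0, so 17 × 18 + 0 × 2 = 306 labels have been skipped so far.
Adding those back, label number 306165 + 306 = 306471 at 30 labels/s is 10215 s + 21 f = 2 h 50 min 15 s frame 21, i.e. 02:50:15;21.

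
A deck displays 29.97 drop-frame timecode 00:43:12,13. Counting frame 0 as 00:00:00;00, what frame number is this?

77695

As if non-drop at 30 labels/s: (0 × 3600 + 43 × 60 + 12) × 30 + 13 = 77773.
Minute boundaries passed: 43; those not divisible by 10: 43 − 4 = 39; dropped labels = 2 × 39 = 78.
Actual frame index = 77773 − 78 = 77695.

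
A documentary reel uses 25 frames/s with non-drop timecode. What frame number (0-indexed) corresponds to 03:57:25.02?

Total seconds to the label: (3 × 3600 + 57 × 60 + 25) = 14245.
Frame index = 14245 × 25 + 2 = 356127.

356127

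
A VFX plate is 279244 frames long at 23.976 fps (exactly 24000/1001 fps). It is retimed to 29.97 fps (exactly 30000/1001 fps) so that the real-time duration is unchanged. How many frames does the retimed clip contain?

349055 frames

Target frames = source frames × (target rate / source rate) = 279244 × (30000/1001)/(24000/1001) = 279244 × 5/4 = 349055.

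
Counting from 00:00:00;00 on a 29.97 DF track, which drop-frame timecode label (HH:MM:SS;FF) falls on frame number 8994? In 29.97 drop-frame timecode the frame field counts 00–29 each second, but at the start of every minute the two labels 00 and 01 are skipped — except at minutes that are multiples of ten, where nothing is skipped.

Ten DF minutes hold 17982 frames, so frame 8994 lies in block 0 (frames 0–17981) with 8994 frames into that block.
The block's first minute is 1800 frames and the rest 1798 each; 8994 frames reaches minute 5, so 0 × 18 + 5 × 2 = 10 labels have been skipped so far.
Adding those back, label number 8994 + 10 = 9004 at 30 labels/s is 300 s + 4 f = 0 h 5 min 0 s frame 4, i.e. 00:05:00;04.

00:05:00;04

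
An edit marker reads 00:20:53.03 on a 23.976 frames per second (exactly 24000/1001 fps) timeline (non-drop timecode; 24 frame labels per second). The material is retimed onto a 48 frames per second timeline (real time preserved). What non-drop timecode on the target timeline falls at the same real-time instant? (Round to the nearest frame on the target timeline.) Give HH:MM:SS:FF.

00:20:54:18

Source frame index: (0×3600 + 20×60 + 53) × 24 + 3 = 30075.
Real time: 30075 / (24000/1001) = 401401/320 s.
Target frame: (401401/320) × (48) = 1204203/20 ≈ 60210.150 → 60210.
At 48 labels/s: frame 60210 → 00:20:54:18.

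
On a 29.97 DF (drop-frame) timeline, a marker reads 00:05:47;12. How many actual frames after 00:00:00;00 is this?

10412

As if non-drop at 30 labels/s: (0 × 3600 + 5 × 60 + 47) × 30 + 12 = 10422.
Minute boundaries passed: 5; those not divisible by 10: 5 − 0 = 5; dropped labels = 2 × 5 = 10.
Actual frame index = 10422 − 10 = 10412.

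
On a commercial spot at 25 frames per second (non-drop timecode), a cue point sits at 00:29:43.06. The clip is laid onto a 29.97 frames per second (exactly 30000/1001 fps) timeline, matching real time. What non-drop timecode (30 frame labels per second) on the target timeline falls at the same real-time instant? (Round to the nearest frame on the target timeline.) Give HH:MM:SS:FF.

00:29:41:14

Source frame index: (0×3600 + 29×60 + 43) × 25 + 6 = 44581.
Real time: 44581 / (25) = 44581/25 s.
Target frame: (44581/25) × (30000/1001) = 53497200/1001 ≈ 53443.756 → 53444.
At 30 labels/s: frame 53444 → 00:29:41:14.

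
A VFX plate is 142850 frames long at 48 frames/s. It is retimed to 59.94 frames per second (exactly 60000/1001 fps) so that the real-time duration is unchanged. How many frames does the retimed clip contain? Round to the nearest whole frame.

178384 frames

Frames at target rate = 142850 × (60000/1001) / (48) = 178562500/1001 ≈ 178384.116.
Nearest whole frame: 178384.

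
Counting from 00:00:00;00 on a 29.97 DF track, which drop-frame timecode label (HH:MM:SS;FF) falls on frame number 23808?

Each 10-minute DF block holds 10 × 60 × 30 − 9 × 2 = 17982 frames. 23808 ÷ 17982 → 1 full block, remainder 5826.
Within the partial block the first minute is 1800 frames and each further minute 1798, so 3 further minute boundaries passed. Total skipped labels = 18 × 1 + 2 × 3 = 24.
Non-drop label index = 23808 + 24 = 23832; at 30 labels/s that is 00:13:14:12, i.e. DF 00:13:14;12.

00:13:14;12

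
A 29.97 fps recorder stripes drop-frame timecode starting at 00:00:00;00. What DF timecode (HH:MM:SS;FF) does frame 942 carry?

00:00:31;12

Ten DF minutes hold 17982 frames, so frame 942 lies in block 0 (frames 0–17981) with 942 frames into that block.
The block's first minute is 1800 frames and the rest 1798 each; 942 frames reaches minute 0, so 0 × 18 + 0 × 2 = 0 labels have been skipped so far.
Adding those back, label number 942 + 0 = 942 at 30 labels/s is 31 s + 12 f = 0 h 0 min 31 s frame 12, i.e. 00:00:31;12.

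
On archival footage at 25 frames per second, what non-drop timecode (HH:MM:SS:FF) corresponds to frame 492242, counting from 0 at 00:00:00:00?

492242 ÷ 25 = 19689 full seconds, remainder 17 frames.
19689 s = 5 h 28 min 9 s.
Timecode: 05:28:09:17.

05:28:09:17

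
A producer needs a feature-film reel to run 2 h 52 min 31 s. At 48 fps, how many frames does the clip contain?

2 h 52 min 31 s = 10351 s.
Frames = 10351 × 48 = 496848.

496848 frames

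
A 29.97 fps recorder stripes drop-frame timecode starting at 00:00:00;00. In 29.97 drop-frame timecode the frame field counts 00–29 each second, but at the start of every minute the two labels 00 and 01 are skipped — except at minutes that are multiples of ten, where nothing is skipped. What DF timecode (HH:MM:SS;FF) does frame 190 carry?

00:00:06;10

Each 10-minute DF block holds 10 × 60 × 30 − 9 × 2 = 17982 frames. 190 ÷ 17982 → 0 full blocks, remainder 190.
Within the partial block the first minute is 1800 frames and each further minute 1798, so 0 further minute boundaries passed. Total skipped labels = 18 × 0 + 2 × 0 = 0.
Non-drop label index = 190 + 0 = 190; at 30 labels/s that is 00:00:06:10, i.e. DF 00:00:06;10.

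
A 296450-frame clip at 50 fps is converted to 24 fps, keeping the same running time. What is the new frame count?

142296 frames

Target frames = source frames × (target rate / source rate) = 296450 × (24)/(50) = 296450 × 12/25 = 142296.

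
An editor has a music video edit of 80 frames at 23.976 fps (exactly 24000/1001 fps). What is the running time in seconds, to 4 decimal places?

3.3367 seconds

Running time = 80 × 1001/24000 = 1001/300 s ≈ 3.3367 s.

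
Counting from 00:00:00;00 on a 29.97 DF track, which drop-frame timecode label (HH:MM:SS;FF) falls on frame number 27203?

00:15:07;21

Ten DF minutes hold 17982 frames, so frame 27203 lies in block 1 (frames 17982–35963) with 9221 frames into that block.
The block's first minute is 1800 frames and the rest 1798 each; 9221 frames reaches minute 5, so 1 × 18 + 5 × 2 = 28 labels have been skipped so far.
Adding those back, label number 27203 + 28 = 27231 at 30 labels/s is 907 s + 21 f = 0 h 15 min 7 s frame 21, i.e. 00:15:07;21.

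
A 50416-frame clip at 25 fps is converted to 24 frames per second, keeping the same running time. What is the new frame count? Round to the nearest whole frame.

Frames at target rate = 50416 × (24) / (25) = 1209984/25 ≈ 48399.360.
Nearest whole frame: 48399.

48399 frames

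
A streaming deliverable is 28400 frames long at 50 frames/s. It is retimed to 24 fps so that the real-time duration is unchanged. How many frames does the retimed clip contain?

13632 frames

Target frames = source frames × (target rate / source rate) = 28400 × (24)/(50) = 28400 × 12/25 = 13632.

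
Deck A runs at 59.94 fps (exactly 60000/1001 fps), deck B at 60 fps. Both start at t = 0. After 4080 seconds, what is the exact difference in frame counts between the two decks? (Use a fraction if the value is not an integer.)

244800/1001 frames

A emits 60000/1001 × 4080 = 244800000/1001 frames; B emits 60 × 4080 = 244800.
Difference = 244800/1001 frames (≈ 244.5554); B is ahead of A.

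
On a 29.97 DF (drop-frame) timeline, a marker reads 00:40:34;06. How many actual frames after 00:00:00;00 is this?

72954

Complete 10-minute blocks: 4, each 17982 frames → 71928.
Remaining 0 whole minutes in the current block: 0 frames.
Within the current minute: 34 × 30 + 6 = 1026. Total = 71928 + 0 + 1026 = 72954.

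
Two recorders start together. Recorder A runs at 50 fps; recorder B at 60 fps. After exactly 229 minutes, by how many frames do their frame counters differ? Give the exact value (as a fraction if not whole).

137400 frames

229 min = 13740 s.
A emits 50 × 13740 = 687000 frames; B emits 60 × 13740 = 824400.
Difference = 137400 frames; B is ahead of A.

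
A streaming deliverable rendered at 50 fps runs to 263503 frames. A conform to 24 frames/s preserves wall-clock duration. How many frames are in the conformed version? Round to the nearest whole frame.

Frames at target rate = 263503 × (24) / (50) = 3162036/25 ≈ 126481.440.
Nearest whole frame: 126481.

126481 frames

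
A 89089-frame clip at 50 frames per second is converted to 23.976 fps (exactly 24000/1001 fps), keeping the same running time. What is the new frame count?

42720 frames

Target frames = source frames × (target rate / source rate) = 89089 × (24000/1001)/(50) = 89089 × 480/1001 = 42720.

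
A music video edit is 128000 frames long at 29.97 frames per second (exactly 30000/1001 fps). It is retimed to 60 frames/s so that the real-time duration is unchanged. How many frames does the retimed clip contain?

Target frames = source frames × (target rate / source rate) = 128000 × (60)/(30000/1001) = 128000 × 1001/500 = 256256.

256256 frames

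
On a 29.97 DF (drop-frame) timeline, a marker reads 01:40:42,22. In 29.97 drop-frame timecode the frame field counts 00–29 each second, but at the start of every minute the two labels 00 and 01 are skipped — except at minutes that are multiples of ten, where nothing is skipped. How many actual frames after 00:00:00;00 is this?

181102

Complete 10-minute blocks: 10, each 17982 frames → 179820.
Remaining 0 whole minutes in the current block: 0 frames.
Within the current minute: 42 × 30 + 22 = 1282. Total = 179820 + 0 + 1282 = 181102.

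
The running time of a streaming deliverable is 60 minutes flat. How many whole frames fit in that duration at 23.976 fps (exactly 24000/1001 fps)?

60 min = 3600 s.
Frames = 3600 × 24000/1001 = 86400000/1001 ≈ 86313.6863.
Complete frames: 86313.

86313 frames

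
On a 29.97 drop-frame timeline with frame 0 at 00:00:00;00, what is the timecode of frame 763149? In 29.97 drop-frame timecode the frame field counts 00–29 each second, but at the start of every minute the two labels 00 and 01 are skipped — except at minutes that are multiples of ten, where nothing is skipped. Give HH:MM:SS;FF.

Ten DF minutes hold 17982 frames, so frame 763149 lies in block 42 (frames 755244–773225) with 7905 frames into that block.
The block's first minute is 1800 frames and the rest 1798 each; 7905 frames reaches minute 4, so 42 × 18 + 4 × 2 = 764 labels have been skipped so far.
Adding those back, label number 763149 + 764 = 763913 at 30 labels/s is 25463 s + 23 f = 7 h 4 min 23 s frame 23, i.e. 07:04:23;23.

07:04:23;23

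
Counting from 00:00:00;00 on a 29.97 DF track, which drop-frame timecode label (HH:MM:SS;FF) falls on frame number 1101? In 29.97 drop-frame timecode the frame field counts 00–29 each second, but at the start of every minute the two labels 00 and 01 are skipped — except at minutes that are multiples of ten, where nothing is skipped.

00:00:36;21

Ten DF minutes hold 17982 frames, so frame 1101 lies in block 0 (frames 0–17981) with 1101 frames into that block.
The block's first minute is 1800 frames and the rest 1798 each; 1101 frames reaches minute 0, so 0 × 18 + 0 × 2 = 0 labels have been skipped so far.
Adding those back, label number 1101 + 0 = 1101 at 30 labels/s is 36 s + 21 f = 0 h 0 min 36 s frame 21, i.e. 00:00:36;21.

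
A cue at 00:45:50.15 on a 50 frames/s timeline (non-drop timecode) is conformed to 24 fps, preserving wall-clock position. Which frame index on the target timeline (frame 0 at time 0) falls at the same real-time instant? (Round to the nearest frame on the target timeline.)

Source frame index: (0×3600 + 45×60 + 50) × 50 + 15 = 137515.
Real time: 137515 / (50) = 27503/10 s.
Target frame: (27503/10) × (24) = 330036/5 ≈ 66007.200 → 66007.

frame 66007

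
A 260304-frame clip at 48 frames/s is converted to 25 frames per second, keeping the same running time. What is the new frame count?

135575 frames

Target frames = source frames × (target rate / source rate) = 260304 × (25)/(48) = 260304 × 25/48 = 135575.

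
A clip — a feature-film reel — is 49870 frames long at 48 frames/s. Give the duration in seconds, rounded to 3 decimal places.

1038.958 seconds

Running time = 49870 × 1/48 = 24935/24 s ≈ 1038.958 s.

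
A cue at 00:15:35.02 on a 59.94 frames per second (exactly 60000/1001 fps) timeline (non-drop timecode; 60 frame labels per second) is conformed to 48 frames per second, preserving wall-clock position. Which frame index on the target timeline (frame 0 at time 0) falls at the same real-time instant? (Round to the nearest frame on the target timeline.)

frame 44926

Source frame index: (0×3600 + 15×60 + 35) × 60 + 2 = 56102.
Real time: 56102 / (60000/1001) = 28079051/30000 s.
Target frame: (28079051/30000) × (48) = 28079051/625 ≈ 44926.482 → 44926.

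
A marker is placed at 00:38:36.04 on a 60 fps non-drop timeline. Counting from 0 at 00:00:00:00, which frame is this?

Total seconds to the label: (0 × 3600 + 38 × 60 + 36) = 2316.
Frame index = 2316 × 60 + 4 = 138964.

138964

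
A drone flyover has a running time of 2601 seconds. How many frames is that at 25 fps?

65025 frames

Frames = 2601 × 25 = 65025.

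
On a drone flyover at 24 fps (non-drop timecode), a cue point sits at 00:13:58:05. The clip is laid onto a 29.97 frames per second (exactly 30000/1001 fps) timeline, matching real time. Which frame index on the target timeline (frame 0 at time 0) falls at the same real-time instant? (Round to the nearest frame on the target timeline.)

Source frame index: (0×3600 + 13×60 + 58) × 24 + 5 = 20117.
Real time: 20117 / (24) = 20117/24 s.
Target frame: (20117/24) × (30000/1001) = 25146250/1001 ≈ 25121.129 → 25121.

frame 25121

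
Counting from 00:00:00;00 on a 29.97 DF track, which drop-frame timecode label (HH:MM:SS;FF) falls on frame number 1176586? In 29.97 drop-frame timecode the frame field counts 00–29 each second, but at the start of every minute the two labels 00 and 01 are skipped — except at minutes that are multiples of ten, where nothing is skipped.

Ten DF minutes hold 17982 frames, so frame 1176586 lies in block 65 (frames 1168830–1186811) with 7756 frames into that block.
The block's first minute is 1800 frames and the rest 1798 each; 7756 frames reaches minute 4, so 65 × 18 + 4 × 2 = 1178 labels have been skipped so far.
Adding those back, label number 1176586 + 1178 = 1177764 at 30 labels/s is 39258 s + 24 f = 10 h 54 min 18 s frame 24, i.e. 10:54:18;24.

10:54:18;24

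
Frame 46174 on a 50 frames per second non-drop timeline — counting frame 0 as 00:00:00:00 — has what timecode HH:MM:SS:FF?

00:15:23:24

46174 ÷ 50 = 923 full seconds, remainder 24 frames.
923 s = 0 h 15 min 23 s.
Timecode: 00:15:23:24.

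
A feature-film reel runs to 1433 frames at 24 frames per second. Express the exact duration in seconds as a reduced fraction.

Running time = 1433 ÷ (24) = 1433 × 1/24 = 1433/24 s.

1433/24 seconds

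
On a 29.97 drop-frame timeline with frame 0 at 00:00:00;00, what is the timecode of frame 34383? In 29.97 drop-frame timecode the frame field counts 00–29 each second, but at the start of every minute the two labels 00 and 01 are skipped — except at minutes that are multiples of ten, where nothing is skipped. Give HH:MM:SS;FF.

00:19:07;09

Each 10-minute DF block holds 10 × 60 × 30 − 9 × 2 = 17982 frames. 34383 ÷ 17982 → 1 full block, remainder 16401.
Within the partial block the first minute is 1800 frames and each further minute 1798, so 9 further minute boundaries passed. Total skipped labels = 18 × 1 + 2 × 9 = 36.
Non-drop label index = 34383 + 36 = 34419; at 30 labels/s that is 00:19:07:09, i.e. DF 00:19:07;09.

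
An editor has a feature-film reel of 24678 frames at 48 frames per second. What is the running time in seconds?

514.125 seconds

Running time = 24678 / (48) = 514.125 s.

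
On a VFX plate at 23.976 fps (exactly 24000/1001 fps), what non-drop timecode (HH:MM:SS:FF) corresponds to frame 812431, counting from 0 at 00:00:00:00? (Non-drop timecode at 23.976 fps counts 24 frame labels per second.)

812431 ÷ 24 = 33851 full seconds, remainder 7 frames.
33851 s = 9 h 24 min 11 s.
Timecode: 09:24:11:07.

09:24:11:07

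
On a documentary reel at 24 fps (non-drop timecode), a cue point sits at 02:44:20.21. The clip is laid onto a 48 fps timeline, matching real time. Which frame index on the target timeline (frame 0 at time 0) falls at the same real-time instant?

Source frame index: (2×3600 + 44×60 + 20) × 24 + 21 = 236661.
Real time: 236661 / (24) = 78887/8 s.
Target frame: (78887/8) × (48) = 473322.

frame 473322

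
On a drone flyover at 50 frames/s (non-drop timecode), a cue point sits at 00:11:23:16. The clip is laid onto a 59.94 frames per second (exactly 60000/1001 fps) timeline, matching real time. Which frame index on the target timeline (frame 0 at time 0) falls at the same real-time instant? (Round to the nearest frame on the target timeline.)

frame 40958

Source frame index: (0×3600 + 11×60 + 23) × 50 + 16 = 34166.
Real time: 34166 / (50) = 17083/25 s.
Target frame: (17083/25) × (60000/1001) = 3727200/91 ≈ 40958.242 → 40958.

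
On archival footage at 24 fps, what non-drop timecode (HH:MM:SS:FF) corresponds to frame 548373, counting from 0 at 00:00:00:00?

06:20:48:21

548373 ÷ 24 = 22848 full seconds, remainder 21 frames.
22848 s = 6 h 20 min 48 s.
Timecode: 06:20:48:21.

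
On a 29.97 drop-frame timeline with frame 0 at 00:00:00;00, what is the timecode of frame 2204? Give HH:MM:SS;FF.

00:01:13;16

Each 10-minute DF block holds 10 × 60 × 30 − 9 × 2 = 17982 frames. 2204 ÷ 17982 → 0 full blocks, remainder 2204.
Within the partial block the first minute is 1800 frames and each further minute 1798, so 1 further minute boundary passed. Total skipped labels = 18 × 0 + 2 × 1 = 2.
Non-drop label index = 2204 + 2 = 2206; at 30 labels/s that is 00:01:13:16, i.e. DF 00:01:13;16.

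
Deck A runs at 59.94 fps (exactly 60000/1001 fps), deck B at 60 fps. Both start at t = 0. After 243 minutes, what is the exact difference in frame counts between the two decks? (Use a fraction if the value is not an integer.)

874800/1001 frames

243 min = 14580 s.
A emits 60000/1001 × 14580 = 874800000/1001 frames; B emits 60 × 14580 = 874800.
Difference = 874800/1001 frames (≈ 873.9261); B is ahead of A.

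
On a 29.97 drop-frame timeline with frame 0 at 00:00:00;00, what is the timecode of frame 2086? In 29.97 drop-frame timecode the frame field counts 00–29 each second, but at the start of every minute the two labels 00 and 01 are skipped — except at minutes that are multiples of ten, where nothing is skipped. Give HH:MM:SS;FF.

Ten DF minutes hold 17982 frames, so frame 2086 lies in block 0 (frames 0–17981) with 2086 frames into that block.
The block's first minute is 1800 frames and the rest 1798 each; 2086 frames reaches minute 1, so 0 × 18 + 1 × 2 = 2 labels have been skipped so far.
Adding those back, label number 2086 + 2 = 2088 at 30 labels/s is 69 s + 18 f = 0 h 1 min 9 s frame 18, i.e. 00:01:09;18.

00:01:09;18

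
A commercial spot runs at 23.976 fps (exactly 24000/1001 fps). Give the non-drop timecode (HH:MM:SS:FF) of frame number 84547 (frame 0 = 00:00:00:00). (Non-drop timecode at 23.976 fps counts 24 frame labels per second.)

84547 ÷ 24 = 3522 full seconds, remainder 19 frames.
3522 s = 0 h 58 min 42 s.
Timecode: 00:58:42:19.

00:58:42:19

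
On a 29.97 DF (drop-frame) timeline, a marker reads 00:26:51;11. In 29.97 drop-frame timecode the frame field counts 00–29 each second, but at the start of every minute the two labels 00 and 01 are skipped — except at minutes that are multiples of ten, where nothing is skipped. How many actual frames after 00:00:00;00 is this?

48293

As if non-drop at 30 labels/s: (0 × 3600 + 26 × 60 + 51) × 30 + 11 = 48341.
Minute boundaries passed: 26; those not divisible by 10: 26 − 2 = 24; dropped labels = 2 × 24 = 48.
Actual frame index = 48341 − 48 = 48293.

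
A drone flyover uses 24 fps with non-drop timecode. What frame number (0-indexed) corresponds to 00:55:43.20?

80252

Total seconds to the label: (0 × 3600 + 55 × 60 + 43) = 3343.
Frame index = 3343 × 24 + 20 = 80252.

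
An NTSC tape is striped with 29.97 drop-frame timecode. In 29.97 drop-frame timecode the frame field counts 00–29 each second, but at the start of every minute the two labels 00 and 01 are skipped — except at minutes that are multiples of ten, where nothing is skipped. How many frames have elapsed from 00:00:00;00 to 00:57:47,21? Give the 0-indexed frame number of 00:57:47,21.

103927

Complete 10-minute blocks: 5, each 17982 frames → 89910.
Remaining 7 whole minutes in the current block: 1800 + 6 × 1798 = 12588 frames.
Within the current minute: 47 × 30 + 21 − 2 = 1429 (labels ;00/;01 skipped at this minute). Total = 89910 + 12588 + 1429 = 103927.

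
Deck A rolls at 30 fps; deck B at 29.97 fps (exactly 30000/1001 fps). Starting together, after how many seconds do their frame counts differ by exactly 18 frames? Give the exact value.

The gap grows by |30000/1001 − 30| = 30/1001 frames per second.
Time for a 18-frame gap: 18 ÷ (30/1001) = 600.6 s.

600.6 seconds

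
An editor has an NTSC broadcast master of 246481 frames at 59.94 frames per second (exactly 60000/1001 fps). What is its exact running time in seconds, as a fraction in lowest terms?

Running time = 246481 ÷ (60000/1001) = 246481 × 1001/60000 = 246727481/60000 s.

246727481/60000 seconds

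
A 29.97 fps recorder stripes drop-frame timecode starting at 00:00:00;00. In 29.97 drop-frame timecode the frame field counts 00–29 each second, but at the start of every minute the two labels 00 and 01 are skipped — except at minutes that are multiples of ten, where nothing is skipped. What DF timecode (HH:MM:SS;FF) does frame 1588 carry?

00:00:52;28

Each 10-minute DF block holds 10 × 60 × 30 − 9 × 2 = 17982 frames. 1588 ÷ 17982 → 0 full blocks, remainder 1588.
Within the partial block the first minute is 1800 frames and each further minute 1798, so 0 further minute boundaries passed. Total skipped labels = 18 × 0 + 2 × 0 = 0.
Non-drop label index = 1588 + 0 = 1588; at 30 labels/s that is 00:00:52:28, i.e. DF 00:00:52;28.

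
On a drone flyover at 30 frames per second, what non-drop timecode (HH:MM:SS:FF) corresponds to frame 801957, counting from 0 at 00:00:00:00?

07:25:31:27

801957 ÷ 30 = 26731 full seconds, remainder 27 frames.
26731 s = 7 h 25 min 31 s.
Timecode: 07:25:31:27.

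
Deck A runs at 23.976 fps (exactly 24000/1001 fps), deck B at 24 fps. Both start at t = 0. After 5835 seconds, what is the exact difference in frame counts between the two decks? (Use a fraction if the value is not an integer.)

140040/1001 frames

A emits 24000/1001 × 5835 = 140040000/1001 frames; B emits 24 × 5835 = 140040.
Difference = 140040/1001 frames (≈ 139.9001); B is ahead of A.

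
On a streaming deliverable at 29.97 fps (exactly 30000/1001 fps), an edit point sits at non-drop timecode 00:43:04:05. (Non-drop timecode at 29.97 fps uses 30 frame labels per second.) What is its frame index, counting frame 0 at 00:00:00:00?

Total seconds to the label: (0 × 3600 + 43 × 60 + 4) = 2584.
Frame index = 2584 × 30 + 5 = 77525.

77525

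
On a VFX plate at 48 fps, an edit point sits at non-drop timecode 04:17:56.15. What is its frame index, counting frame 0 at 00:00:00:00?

Total seconds to the label: (4 × 3600 + 17 × 60 + 56) = 15476.
Frame index = 15476 × 48 + 15 = 742863.

742863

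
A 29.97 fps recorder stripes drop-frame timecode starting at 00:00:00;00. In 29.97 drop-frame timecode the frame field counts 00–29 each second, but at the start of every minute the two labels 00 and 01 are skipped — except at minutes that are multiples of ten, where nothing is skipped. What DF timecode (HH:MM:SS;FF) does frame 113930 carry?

01:03:21;14

Ten DF minutes hold 17982 frames, so frame 113930 lies in block 6 (frames 107892–125873) with 6038 frames into that block.
The block's first minute is 1800 frames and the rest 1798 each; 6038 frames reaches minute 3, so 6 × 18 + 3 × 2 = 114 labels have been skipped so far.
Adding those back, label number 113930 + 114 = 114044 at 30 labels/s is 3801 s + 14 f = 1 h 3 min 21 s frame 14, i.e. 01:03:21;14.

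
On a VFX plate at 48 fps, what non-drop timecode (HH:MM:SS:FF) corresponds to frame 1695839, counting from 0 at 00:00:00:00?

1695839 ÷ 48 = 35329 full seconds, remainder 47 frames.
35329 s = 9 h 48 min 49 s.
Timecode: 09:48:49:47.

09:48:49:47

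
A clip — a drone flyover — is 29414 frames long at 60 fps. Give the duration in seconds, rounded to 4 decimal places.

Running time = 29414 × 1/60 = 14707/30 s ≈ 490.2333 s.

490.2333 seconds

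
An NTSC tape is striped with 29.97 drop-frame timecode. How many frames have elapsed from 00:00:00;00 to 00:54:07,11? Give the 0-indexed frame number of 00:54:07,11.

97323

As if non-drop at 30 labels/s: (0 × 3600 + 54 × 60 + 7) × 30 + 11 = 97421.
Minute boundaries passed: 54; those not divisible by 10: 54 − 5 = 49; dropped labels = 2 × 49 = 98.
Actual frame index = 97421 − 98 = 97323.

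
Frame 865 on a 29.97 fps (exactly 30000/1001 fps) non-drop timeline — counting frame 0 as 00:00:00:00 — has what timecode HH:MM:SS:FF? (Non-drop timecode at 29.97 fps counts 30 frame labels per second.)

865 ÷ 30 = 28 full seconds, remainder 25 frames.
28 s = 0 h 0 min 28 s.
Timecode: 00:00:28:25.

00:00:28:25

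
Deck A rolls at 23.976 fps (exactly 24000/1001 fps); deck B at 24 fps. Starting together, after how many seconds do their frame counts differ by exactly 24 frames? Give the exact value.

The gap grows by |24 − 24000/1001| = 24/1001 frames per second.
Time for a 24-frame gap: 24 ÷ (24/1001) = 1001 s.

1001 seconds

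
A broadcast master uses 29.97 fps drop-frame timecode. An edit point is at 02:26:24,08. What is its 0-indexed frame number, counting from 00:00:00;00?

263264

Complete 10-minute blocks: 14, each 17982 frames → 251748.
Remaining 6 whole minutes in the current block: 1800 + 5 × 1798 = 10790 frames.
Within the current minute: 24 × 30 + 8 − 2 = 726 (labels ;00/;01 skipped at this minute). Total = 251748 + 10790 + 726 = 263264.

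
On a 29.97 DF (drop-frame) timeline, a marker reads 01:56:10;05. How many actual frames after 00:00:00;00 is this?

Complete 10-minute blocks: 11, each 17982 frames → 197802.
Remaining 6 whole minutes in the current block: 1800 + 5 × 1798 = 10790 frames.
Within the current minute: 10 × 30 + 5 − 2 = 303 (labels ;00/;01 skipped at this minute). Total = 197802 + 10790 + 303 = 208895.

208895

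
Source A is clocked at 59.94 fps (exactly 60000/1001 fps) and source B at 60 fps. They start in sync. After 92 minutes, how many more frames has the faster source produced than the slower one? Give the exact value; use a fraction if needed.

92 min = 5520 s.
A emits 60000/1001 × 5520 = 331200000/1001 frames; B emits 60 × 5520 = 331200.
Difference = 331200/1001 frames (≈ 330.8691); B is ahead of A.

331200/1001 frames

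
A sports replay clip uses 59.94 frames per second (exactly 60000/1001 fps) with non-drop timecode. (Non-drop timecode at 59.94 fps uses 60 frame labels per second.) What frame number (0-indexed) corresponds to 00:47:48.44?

172124

Total seconds to the label: (0 × 3600 + 47 × 60 + 48) = 2868.
Frame index = 2868 × 60 + 44 = 172124.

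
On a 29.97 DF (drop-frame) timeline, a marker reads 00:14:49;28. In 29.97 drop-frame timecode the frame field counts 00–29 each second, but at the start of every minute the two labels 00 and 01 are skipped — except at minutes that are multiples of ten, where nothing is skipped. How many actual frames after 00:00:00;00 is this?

26672

As if non-drop at 30 labels/s: (0 × 3600 + 14 × 60 + 49) × 30 + 28 = 26698.
Minute boundaries passed: 14; those not divisible by 10: 14 − 1 = 13; dropped labels = 2 × 13 = 26.
Actual frame index = 26698 − 26 = 26672.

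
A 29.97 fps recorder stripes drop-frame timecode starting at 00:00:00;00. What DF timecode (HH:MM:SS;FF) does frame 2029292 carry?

18:48:30;24

Ten DF minutes hold 17982 frames, so frame 2029292 lies in block 112 (frames 2013984–2031965) with 15308 frames into that block.
The block's first minute is 1800 frames and the rest 1798 each; 15308 frames reaches minute 8, so 112 × 18 + 8 × 2 = 2032 labels have been skipped so far.
Adding those back, label number 2029292 + 2032 = 2031324 at 30 labels/s is 67710 s + 24 f = 18 h 48 min 30 s frame 24, i.e. 18:48:30;24.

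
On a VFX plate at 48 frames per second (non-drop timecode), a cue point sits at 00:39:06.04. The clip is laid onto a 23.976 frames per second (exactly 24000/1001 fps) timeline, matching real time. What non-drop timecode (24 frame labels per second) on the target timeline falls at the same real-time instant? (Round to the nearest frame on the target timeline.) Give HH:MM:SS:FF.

Source frame index: (0×3600 + 39×60 + 6) × 48 + 4 = 112612.
Real time: 112612 / (48) = 28153/12 s.
Target frame: (28153/12) × (24000/1001) = 56306000/1001 ≈ 56249.750 → 56250.
At 24 labels/s: frame 56250 → 00:39:03:18.

00:39:03:18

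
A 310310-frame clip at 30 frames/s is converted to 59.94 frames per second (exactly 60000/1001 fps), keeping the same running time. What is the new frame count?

620000 frames

Target frames = source frames × (target rate / source rate) = 310310 × (60000/1001)/(30) = 310310 × 2000/1001 = 620000.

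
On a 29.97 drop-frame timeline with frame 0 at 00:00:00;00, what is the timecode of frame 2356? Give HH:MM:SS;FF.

00:01:18;18

Ten DF minutes hold 17982 frames, so frame 2356 lies in block 0 (frames 0–17981) with 2356 frames into that block.
The block's first minute is 1800 frames and the rest 1798 each; 2356 frames reaches minute 1, so 0 × 18 + 1 × 2 = 2 labels have been skipped so far.
Adding those back, label number 2356 + 2 = 2358 at 30 labels/s is 78 s + 18 f = 0 h 1 min 18 s frame 18, i.e. 00:01:18;18.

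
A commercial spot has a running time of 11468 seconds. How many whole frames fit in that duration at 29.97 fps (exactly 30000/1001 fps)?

343696 frames

Frames = 11468 × 30000/1001 = 344040000/1001 ≈ 343696.3037.
Complete frames: 343696.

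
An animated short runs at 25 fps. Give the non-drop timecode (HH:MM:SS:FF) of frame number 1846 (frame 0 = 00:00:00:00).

00:01:13:21

1846 ÷ 25 = 73 full seconds, remainder 21 frames.
73 s = 0 h 1 min 13 s.
Timecode: 00:01:13:21.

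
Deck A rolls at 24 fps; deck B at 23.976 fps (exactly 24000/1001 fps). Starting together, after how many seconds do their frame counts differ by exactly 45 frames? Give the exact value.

The gap grows by |24000/1001 − 24| = 24/1001 frames per second.
Time for a 45-frame gap: 45 ÷ (24/1001) = 1876.875 s.

1876.875 seconds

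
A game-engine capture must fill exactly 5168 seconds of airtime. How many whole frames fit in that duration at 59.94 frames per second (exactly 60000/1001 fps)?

Frames = 5168 × 60000/1001 = 310080000/1001 ≈ 309770.2298.
Complete frames: 309770.

309770 frames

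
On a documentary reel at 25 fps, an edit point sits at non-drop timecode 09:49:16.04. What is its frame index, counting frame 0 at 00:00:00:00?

frame 883904

Total seconds to the label: (9 × 3600 + 49 × 60 + 16) = 35356.
Frame index = 35356 × 25 + 4 = 883904.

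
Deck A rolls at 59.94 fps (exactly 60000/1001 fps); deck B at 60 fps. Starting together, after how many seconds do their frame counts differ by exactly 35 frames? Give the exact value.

The gap grows by |60 − 60000/1001| = 60/1001 frames per second.
Time for a 35-frame gap: 35 ÷ (60/1001) = 7007/12 s.

7007/12 seconds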